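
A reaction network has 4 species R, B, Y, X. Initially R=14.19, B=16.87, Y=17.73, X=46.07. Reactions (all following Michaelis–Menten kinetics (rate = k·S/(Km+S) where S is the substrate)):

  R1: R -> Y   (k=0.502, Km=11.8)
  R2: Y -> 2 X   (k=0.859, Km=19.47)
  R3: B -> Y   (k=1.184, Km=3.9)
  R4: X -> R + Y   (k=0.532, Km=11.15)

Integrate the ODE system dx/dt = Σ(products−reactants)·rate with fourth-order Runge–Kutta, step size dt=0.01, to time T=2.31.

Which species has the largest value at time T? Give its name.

Dominant species at T: X

RK4 with dt=0.01: 231 steps to T=2.31. Trajectory (selected grid times):
t=0.00: R=14.19 B=16.87 Y=17.73 X=46.07
t=0.26: R=14.23 B=16.62 Y=18.06 X=46.17
t=0.51: R=14.27 B=16.38 Y=18.37 X=46.27
t=0.77: R=14.31 B=16.13 Y=18.69 X=46.38
t=1.03: R=14.35 B=15.89 Y=19.01 X=46.49
t=1.28: R=14.39 B=15.65 Y=19.32 X=46.59
t=1.54: R=14.43 B=15.40 Y=19.63 X=46.70
t=1.80: R=14.47 B=15.16 Y=19.95 X=46.82
t=2.05: R=14.50 B=14.92 Y=20.25 X=46.93
t=2.31: R=14.54 B=14.68 Y=20.57 X=47.05
At T=2.31: R=14.54 B=14.68 Y=20.57 X=47.05; the largest is X.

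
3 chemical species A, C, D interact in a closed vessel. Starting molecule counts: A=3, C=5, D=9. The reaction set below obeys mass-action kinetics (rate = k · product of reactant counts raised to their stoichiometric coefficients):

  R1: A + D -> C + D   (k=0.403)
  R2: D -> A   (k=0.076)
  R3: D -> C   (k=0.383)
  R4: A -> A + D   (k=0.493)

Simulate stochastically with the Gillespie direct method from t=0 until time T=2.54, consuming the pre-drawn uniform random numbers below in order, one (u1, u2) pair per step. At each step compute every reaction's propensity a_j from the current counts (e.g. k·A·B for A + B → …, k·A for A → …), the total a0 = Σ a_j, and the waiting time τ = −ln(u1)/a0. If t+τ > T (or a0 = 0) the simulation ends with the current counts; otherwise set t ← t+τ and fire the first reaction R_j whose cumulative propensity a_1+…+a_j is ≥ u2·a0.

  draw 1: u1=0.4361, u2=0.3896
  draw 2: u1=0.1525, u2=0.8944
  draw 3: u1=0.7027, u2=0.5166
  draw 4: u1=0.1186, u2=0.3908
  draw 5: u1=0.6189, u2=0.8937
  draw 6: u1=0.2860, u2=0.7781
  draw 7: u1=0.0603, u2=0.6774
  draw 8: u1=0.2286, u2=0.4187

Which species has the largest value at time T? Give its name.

Dominant species at T: C

t=0.000: A=3 C=5 D=9
Draw 1: a1=10.881, a2=0.684, a3=3.447, a4=1.479, a0=16.491; τ=−ln(0.4361)/16.491=0.050 → t=0.050; u2·a0=0.3896·16.491=6.425 ≤ a1=10.881 → R1 fires; A=2 C=6 D=9
Draw 2: a1=7.254, a2=0.684, a3=3.447, a4=0.986, a0=12.371; τ=−ln(0.1525)/12.371=0.152 → t=0.202; u2·a0=0.8944·12.371=11.065; a1+a2=7.938 < 11.065 ≤ a1+…+a3=11.385 → R3 fires; A=2 C=7 D=8
Draw 3: a1=6.448, a2=0.608, a3=3.064, a4=0.986, a0=11.106; τ=−ln(0.7027)/11.106=0.032 → t=0.234; u2·a0=0.5166·11.106=5.737 ≤ a1=6.448 → R1 fires; A=1 C=8 D=8
Draw 4: a1=3.224, a2=0.608, a3=3.064, a4=0.493, a0=7.389; τ=−ln(0.1186)/7.389=0.289 → t=0.523; u2·a0=0.3908·7.389=2.888 ≤ a1=3.224 → R1 fires; A=0 C=9 D=8
Draw 5: a1=0.000, a2=0.608, a3=3.064, a4=0.000, a0=3.672; τ=−ln(0.6189)/3.672=0.131 → t=0.653; u2·a0=0.8937·3.672=3.282; a1+a2=0.608 < 3.282 ≤ a1+…+a3=3.672 → R3 fires; A=0 C=10 D=7
Draw 6: a1=0.000, a2=0.532, a3=2.681, a4=0.000, a0=3.213; τ=−ln(0.2860)/3.213=0.390 → t=1.043; u2·a0=0.7781·3.213=2.500; a1+a2=0.532 < 2.500 ≤ a1+…+a3=3.213 → R3 fires; A=0 C=11 D=6
Draw 7: a1=0.000, a2=0.456, a3=2.298, a4=0.000, a0=2.754; τ=−ln(0.0603)/2.754=1.020 → t=2.063; u2·a0=0.6774·2.754=1.866; a1+a2=0.456 < 1.866 ≤ a1+…+a3=2.754 → R3 fires; A=0 C=12 D=5
Draw 8: a1=0.000, a2=0.380, a3=1.915, a4=0.000, a0=2.295; τ=−ln(0.2286)/2.295=0.643 → t=2.706 > T=2.54: stop.
At T=2.54: A=0 C=12 D=5; the largest is C.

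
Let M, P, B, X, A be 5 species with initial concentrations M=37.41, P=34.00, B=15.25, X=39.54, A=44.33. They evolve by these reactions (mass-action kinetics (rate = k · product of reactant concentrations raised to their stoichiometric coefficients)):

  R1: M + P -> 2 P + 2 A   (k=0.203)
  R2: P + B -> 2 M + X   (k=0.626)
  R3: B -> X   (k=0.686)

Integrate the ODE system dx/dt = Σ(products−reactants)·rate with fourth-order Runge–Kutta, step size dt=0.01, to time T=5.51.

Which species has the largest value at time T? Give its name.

RK4 with dt=0.01: 551 steps to T=5.51. Trajectory (selected grid times):
t=0.00: M=37.41 P=34.00 B=15.25 X=39.54 A=44.33
t=0.61: M=0.01 P=86.22 B=0.00 X=54.79 A=178.42
t=1.22: M=0.00 P=86.23 B=0.00 X=54.79 A=178.44
t=1.84: M=0.00 P=86.23 B=0.00 X=54.79 A=178.44
t=2.45: M=0.00 P=86.23 B=0.00 X=54.79 A=178.44
t=3.06: M=0.00 P=86.23 B=0.00 X=54.79 A=178.44
t=3.67: M=0.00 P=86.23 B=0.00 X=54.79 A=178.44
t=4.29: M=0.00 P=86.23 B=0.00 X=54.79 A=178.44
t=4.90: M=0.00 P=86.23 B=0.00 X=54.79 A=178.44
t=5.51: M=0.00 P=86.23 B=0.00 X=54.79 A=178.44
At T=5.51: M=0.00 P=86.23 B=0.00 X=54.79 A=178.44; the largest is A.

Dominant species at T: A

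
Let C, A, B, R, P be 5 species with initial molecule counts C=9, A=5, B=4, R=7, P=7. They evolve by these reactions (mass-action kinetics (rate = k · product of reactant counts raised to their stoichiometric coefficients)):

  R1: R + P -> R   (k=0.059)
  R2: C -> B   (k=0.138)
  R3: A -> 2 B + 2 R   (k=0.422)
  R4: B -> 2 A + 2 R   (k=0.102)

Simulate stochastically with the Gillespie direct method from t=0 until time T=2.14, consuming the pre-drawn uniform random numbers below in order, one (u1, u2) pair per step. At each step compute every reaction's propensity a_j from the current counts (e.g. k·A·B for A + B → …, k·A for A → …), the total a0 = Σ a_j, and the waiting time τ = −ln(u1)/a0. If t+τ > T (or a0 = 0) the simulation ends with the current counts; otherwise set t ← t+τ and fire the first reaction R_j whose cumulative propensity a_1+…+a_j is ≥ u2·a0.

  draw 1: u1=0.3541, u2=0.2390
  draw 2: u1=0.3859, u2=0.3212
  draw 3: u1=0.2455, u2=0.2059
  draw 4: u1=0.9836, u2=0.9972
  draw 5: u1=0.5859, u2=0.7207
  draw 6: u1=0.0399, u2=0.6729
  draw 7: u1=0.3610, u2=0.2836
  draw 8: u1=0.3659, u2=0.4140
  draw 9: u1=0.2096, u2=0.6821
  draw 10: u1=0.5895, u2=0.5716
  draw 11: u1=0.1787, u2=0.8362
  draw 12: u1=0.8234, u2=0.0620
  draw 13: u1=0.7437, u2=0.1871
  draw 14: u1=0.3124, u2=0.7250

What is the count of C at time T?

t=0.000: C=9 A=5 B=4 R=7 P=7
Draw 1: a1=2.891, a2=1.242, a3=2.110, a4=0.408, a0=6.651; τ=−ln(0.3541)/6.651=0.156 → t=0.156; u2·a0=0.2390·6.651=1.590 ≤ a1=2.891 → R1 fires; C=9 A=5 B=4 R=7 P=6
Draw 2: a1=2.478, a2=1.242, a3=2.110, a4=0.408, a0=6.238; τ=−ln(0.3859)/6.238=0.153 → t=0.309; u2·a0=0.3212·6.238=2.004 ≤ a1=2.478 → R1 fires; C=9 A=5 B=4 R=7 P=5
Draw 3: a1=2.065, a2=1.242, a3=2.110, a4=0.408, a0=5.825; τ=−ln(0.2455)/5.825=0.241 → t=0.550; u2·a0=0.2059·5.825=1.199 ≤ a1=2.065 → R1 fires; C=9 A=5 B=4 R=7 P=4
Draw 4: a1=1.652, a2=1.242, a3=2.110, a4=0.408, a0=5.412; τ=−ln(0.9836)/5.412=0.003 → t=0.553; u2·a0=0.9972·5.412=5.397; a1+…+a3=5.004 < 5.397 ≤ a1+…+a4=5.412 → R4 fires; C=9 A=7 B=3 R=9 P=4
Draw 5: a1=2.124, a2=1.242, a3=2.954, a4=0.306, a0=6.626; τ=−ln(0.5859)/6.626=0.081 → t=0.634; u2·a0=0.7207·6.626=4.775; a1+a2=3.366 < 4.775 ≤ a1+…+a3=6.320 → R3 fires; C=9 A=6 B=5 R=11 P=4
Draw 6: a1=2.596, a2=1.242, a3=2.532, a4=0.510, a0=6.880; τ=−ln(0.0399)/6.880=0.468 → t=1.102; u2·a0=0.6729·6.880=4.630; a1+a2=3.838 < 4.630 ≤ a1+…+a3=6.370 → R3 fires; C=9 A=5 B=7 R=13 P=4
Draw 7: a1=3.068, a2=1.242, a3=2.110, a4=0.714, a0=7.134; τ=−ln(0.3610)/7.134=0.143 → t=1.245; u2·a0=0.2836·7.134=2.023 ≤ a1=3.068 → R1 fires; C=9 A=5 B=7 R=13 P=3
Draw 8: a1=2.301, a2=1.242, a3=2.110, a4=0.714, a0=6.367; τ=−ln(0.3659)/6.367=0.158 → t=1.403; u2·a0=0.4140·6.367=2.636; a1=2.301 < 2.636 ≤ a1+a2=3.543 → R2 fires; C=8 A=5 B=8 R=13 P=3
Draw 9: a1=2.301, a2=1.104, a3=2.110, a4=0.816, a0=6.331; τ=−ln(0.2096)/6.331=0.247 → t=1.649; u2·a0=0.6821·6.331=4.318; a1+a2=3.405 < 4.318 ≤ a1+…+a3=5.515 → R3 fires; C=8 A=4 B=10 R=15 P=3
Draw 10: a1=2.655, a2=1.104, a3=1.688, a4=1.020, a0=6.467; τ=−ln(0.5895)/6.467=0.082 → t=1.731; u2·a0=0.5716·6.467=3.697; a1=2.655 < 3.697 ≤ a1+a2=3.759 → R2 fires; C=7 A=4 B=11 R=15 P=3
Draw 11: a1=2.655, a2=0.966, a3=1.688, a4=1.122, a0=6.431; τ=−ln(0.1787)/6.431=0.268 → t=1.999; u2·a0=0.8362·6.431=5.378; a1+…+a3=5.309 < 5.378 ≤ a1+…+a4=6.431 → R4 fires; C=7 A=6 B=10 R=17 P=3
Draw 12: a1=3.009, a2=0.966, a3=2.532, a4=1.020, a0=7.527; τ=−ln(0.8234)/7.527=0.026 → t=2.025; u2·a0=0.0620·7.527=0.467 ≤ a1=3.009 → R1 fires; C=7 A=6 B=10 R=17 P=2
Draw 13: a1=2.006, a2=0.966, a3=2.532, a4=1.020, a0=6.524; τ=−ln(0.7437)/6.524=0.045 → t=2.070; u2·a0=0.1871·6.524=1.221 ≤ a1=2.006 → R1 fires; C=7 A=6 B=10 R=17 P=1
Draw 14: a1=1.003, a2=0.966, a3=2.532, a4=1.020, a0=5.521; τ=−ln(0.3124)/5.521=0.211 → t=2.281 > T=2.14: stop.
Read off C at T=2.14: 7

C at T = 7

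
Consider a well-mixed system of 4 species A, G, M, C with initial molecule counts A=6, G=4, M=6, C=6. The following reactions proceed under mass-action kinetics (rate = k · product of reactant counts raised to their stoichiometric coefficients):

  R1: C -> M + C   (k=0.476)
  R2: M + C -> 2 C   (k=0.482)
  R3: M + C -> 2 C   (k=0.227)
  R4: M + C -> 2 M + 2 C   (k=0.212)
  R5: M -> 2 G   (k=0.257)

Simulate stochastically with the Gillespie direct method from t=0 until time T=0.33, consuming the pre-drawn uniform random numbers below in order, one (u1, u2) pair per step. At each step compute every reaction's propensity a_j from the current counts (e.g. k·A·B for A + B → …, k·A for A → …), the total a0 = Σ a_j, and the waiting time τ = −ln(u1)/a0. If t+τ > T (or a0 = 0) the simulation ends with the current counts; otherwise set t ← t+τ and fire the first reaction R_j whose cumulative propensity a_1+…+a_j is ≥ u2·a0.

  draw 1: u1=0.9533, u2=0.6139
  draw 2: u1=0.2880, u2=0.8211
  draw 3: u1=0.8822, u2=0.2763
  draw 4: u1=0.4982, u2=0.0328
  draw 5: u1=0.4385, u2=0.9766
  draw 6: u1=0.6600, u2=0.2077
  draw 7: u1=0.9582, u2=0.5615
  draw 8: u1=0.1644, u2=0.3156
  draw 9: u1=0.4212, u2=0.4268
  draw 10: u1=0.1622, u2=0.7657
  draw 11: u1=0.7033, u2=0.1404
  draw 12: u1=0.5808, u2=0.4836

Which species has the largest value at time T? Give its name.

Dominant species at T: C

t=0.000: A=6 G=4 M=6 C=6
Draw 1: a1=2.856, a2=17.352, a3=8.172, a4=7.632, a5=1.542, a0=37.554; τ=−ln(0.9533)/37.554=0.001 → t=0.001; u2·a0=0.6139·37.554=23.054; a1+a2=20.208 < 23.054 ≤ a1+…+a3=28.380 → R3 fires; A=6 G=4 M=5 C=7
Draw 2: a1=3.332, a2=16.870, a3=7.945, a4=7.420, a5=1.285, a0=36.852; τ=−ln(0.2880)/36.852=0.034 → t=0.035; u2·a0=0.8211·36.852=30.259; a1+…+a3=28.147 < 30.259 ≤ a1+…+a4=35.567 → R4 fires; A=6 G=4 M=6 C=8
Draw 3: a1=3.808, a2=23.136, a3=10.896, a4=10.176, a5=1.542, a0=49.558; τ=−ln(0.8822)/49.558=0.003 → t=0.038; u2·a0=0.2763·49.558=13.693; a1=3.808 < 13.693 ≤ a1+a2=26.944 → R2 fires; A=6 G=4 M=5 C=9
Draw 4: a1=4.284, a2=21.690, a3=10.215, a4=9.540, a5=1.285, a0=47.014; τ=−ln(0.4982)/47.014=0.015 → t=0.052; u2·a0=0.0328·47.014=1.542 ≤ a1=4.284 → R1 fires; A=6 G=4 M=6 C=9
Draw 5: a1=4.284, a2=26.028, a3=12.258, a4=11.448, a5=1.542, a0=55.560; τ=−ln(0.4385)/55.560=0.015 → t=0.067; u2·a0=0.9766·55.560=54.260; a1+…+a4=54.018 < 54.260 ≤ a1+…+a5=55.560 → R5 fires; A=6 G=6 M=5 C=9
Draw 6: a1=4.284, a2=21.690, a3=10.215, a4=9.540, a5=1.285, a0=47.014; τ=−ln(0.6600)/47.014=0.009 → t=0.076; u2·a0=0.2077·47.014=9.765; a1=4.284 < 9.765 ≤ a1+a2=25.974 → R2 fires; A=6 G=6 M=4 C=10
Draw 7: a1=4.760, a2=19.280, a3=9.080, a4=8.480, a5=1.028, a0=42.628; τ=−ln(0.9582)/42.628=0.001 → t=0.077; u2·a0=0.5615·42.628=23.936; a1=4.760 < 23.936 ≤ a1+a2=24.040 → R2 fires; A=6 G=6 M=3 C=11
Draw 8: a1=5.236, a2=15.906, a3=7.491, a4=6.996, a5=0.771, a0=36.400; τ=−ln(0.1644)/36.400=0.050 → t=0.127; u2·a0=0.3156·36.400=11.488; a1=5.236 < 11.488 ≤ a1+a2=21.142 → R2 fires; A=6 G=6 M=2 C=12
Draw 9: a1=5.712, a2=11.568, a3=5.448, a4=5.088, a5=0.514, a0=28.330; τ=−ln(0.4212)/28.330=0.031 → t=0.157; u2·a0=0.4268·28.330=12.091; a1=5.712 < 12.091 ≤ a1+a2=17.280 → R2 fires; A=6 G=6 M=1 C=13
Draw 10: a1=6.188, a2=6.266, a3=2.951, a4=2.756, a5=0.257, a0=18.418; τ=−ln(0.1622)/18.418=0.099 → t=0.256; u2·a0=0.7657·18.418=14.103; a1+a2=12.454 < 14.103 ≤ a1+…+a3=15.405 → R3 fires; A=6 G=6 M=0 C=14
Draw 11: a1=6.664, a2=0.000, a3=0.000, a4=0.000, a5=0.000, a0=6.664; τ=−ln(0.7033)/6.664=0.053 → t=0.309; u2·a0=0.1404·6.664=0.936 ≤ a1=6.664 → R1 fires; A=6 G=6 M=1 C=14
Draw 12: a1=6.664, a2=6.748, a3=3.178, a4=2.968, a5=0.257, a0=19.815; τ=−ln(0.5808)/19.815=0.027 → t=0.336 > T=0.33: stop.
At T=0.33: A=6 G=6 M=1 C=14; the largest is C.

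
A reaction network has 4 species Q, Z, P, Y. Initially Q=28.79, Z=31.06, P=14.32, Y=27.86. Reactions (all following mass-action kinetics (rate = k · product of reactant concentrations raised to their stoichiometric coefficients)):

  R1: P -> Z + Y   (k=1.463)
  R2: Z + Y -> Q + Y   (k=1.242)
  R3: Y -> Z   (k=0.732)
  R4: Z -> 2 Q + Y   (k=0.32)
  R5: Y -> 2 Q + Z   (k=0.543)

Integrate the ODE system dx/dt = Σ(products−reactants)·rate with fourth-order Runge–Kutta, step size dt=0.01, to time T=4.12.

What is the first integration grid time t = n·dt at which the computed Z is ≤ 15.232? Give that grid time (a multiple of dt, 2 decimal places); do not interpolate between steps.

Threshold first reached at t = 0.03

RK4 with dt=0.01: 412 steps to T=4.12. Trajectory (selected grid times):
t=0.00: Q=28.79 Z=31.06 P=14.32 Y=27.86
t=0.02: Q=45.44 Z=16.28 P=13.91 Y=27.71
t=0.03: Q=50.64 Z=11.98 P=13.71 Y=27.60
t=0.46: Q=92.62 Z=1.43 P=7.31 Y=20.96
t=0.92: Q=115.60 Z=1.32 P=3.73 Y=14.43
t=1.37: Q=130.28 Z=1.24 P=1.93 Y=9.60
t=1.83: Q=139.90 Z=1.18 P=0.98 Y=6.16
t=2.29: Q=145.98 Z=1.13 P=0.50 Y=3.91
t=2.75: Q=149.85 Z=1.07 P=0.26 Y=2.48
t=3.20: Q=152.31 Z=1.02 P=0.13 Y=1.60
t=3.66: Q=154.00 Z=0.96 P=0.07 Y=1.05
t=4.12: Q=155.17 Z=0.90 P=0.03 Y=0.71
Z(0.02)=16.283 > 15.232 but Z(0.03)=11.981 ≤ 15.232, so the first grid time is t=0.03.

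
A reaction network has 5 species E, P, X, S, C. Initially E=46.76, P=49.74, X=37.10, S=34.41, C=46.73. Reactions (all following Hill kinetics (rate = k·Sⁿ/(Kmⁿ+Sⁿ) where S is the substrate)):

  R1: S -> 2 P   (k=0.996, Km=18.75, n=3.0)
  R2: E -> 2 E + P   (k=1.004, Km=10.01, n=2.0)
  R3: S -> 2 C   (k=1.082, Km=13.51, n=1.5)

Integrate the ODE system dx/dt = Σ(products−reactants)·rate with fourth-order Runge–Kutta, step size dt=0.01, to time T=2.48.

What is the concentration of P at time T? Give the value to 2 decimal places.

P at T = 56.25

RK4 with dt=0.01: 248 steps to T=2.48. Trajectory (selected grid times):
t=0.00: E=46.76 P=49.74 X=37.10 S=34.41 C=46.73
t=0.28: E=47.03 P=50.49 X=37.10 S=33.93 C=47.22
t=0.55: E=47.29 P=51.21 X=37.10 S=33.47 C=47.68
t=0.83: E=47.56 P=51.95 X=37.10 S=32.99 C=48.16
t=1.10: E=47.82 P=52.66 X=37.10 S=32.53 C=48.62
t=1.38: E=48.09 P=53.40 X=37.10 S=32.06 C=49.10
t=1.65: E=48.35 P=54.10 X=37.10 S=31.61 C=49.56
t=1.93: E=48.62 P=54.83 X=37.10 S=31.14 C=50.03
t=2.20: E=48.88 P=55.53 X=37.10 S=30.69 C=50.48
t=2.48: E=49.15 P=56.25 X=37.10 S=30.23 C=50.95
Read off P at T=2.48: 56.25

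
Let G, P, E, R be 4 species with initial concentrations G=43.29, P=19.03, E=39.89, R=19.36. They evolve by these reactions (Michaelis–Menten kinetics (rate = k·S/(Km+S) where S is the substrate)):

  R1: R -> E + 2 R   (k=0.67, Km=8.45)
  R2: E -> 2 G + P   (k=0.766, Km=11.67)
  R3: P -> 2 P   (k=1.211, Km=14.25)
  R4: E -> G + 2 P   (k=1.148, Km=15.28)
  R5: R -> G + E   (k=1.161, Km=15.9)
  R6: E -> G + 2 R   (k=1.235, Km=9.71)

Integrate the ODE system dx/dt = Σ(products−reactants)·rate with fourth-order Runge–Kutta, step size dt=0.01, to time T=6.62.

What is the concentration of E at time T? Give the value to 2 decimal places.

RK4 with dt=0.01: 662 steps to T=6.62. Trajectory (selected grid times):
t=0.00: G=43.29 P=19.03 E=39.89 R=19.36
t=0.74: G=45.99 P=21.22 E=38.93 R=20.70
t=1.47: G=48.65 P=23.38 E=38.02 R=22.00
t=2.21: G=51.35 P=25.59 E=37.13 R=23.31
t=2.94: G=54.01 P=27.77 E=36.27 R=24.59
t=3.68: G=56.71 P=29.99 E=35.42 R=25.87
t=4.41: G=59.37 P=32.19 E=34.62 R=27.12
t=5.15: G=62.06 P=34.41 E=33.82 R=28.38
t=5.88: G=64.71 P=36.61 E=33.06 R=29.61
t=6.62: G=67.39 P=38.83 E=32.31 R=30.84
Read off E at T=6.62: 32.31

E at T = 32.31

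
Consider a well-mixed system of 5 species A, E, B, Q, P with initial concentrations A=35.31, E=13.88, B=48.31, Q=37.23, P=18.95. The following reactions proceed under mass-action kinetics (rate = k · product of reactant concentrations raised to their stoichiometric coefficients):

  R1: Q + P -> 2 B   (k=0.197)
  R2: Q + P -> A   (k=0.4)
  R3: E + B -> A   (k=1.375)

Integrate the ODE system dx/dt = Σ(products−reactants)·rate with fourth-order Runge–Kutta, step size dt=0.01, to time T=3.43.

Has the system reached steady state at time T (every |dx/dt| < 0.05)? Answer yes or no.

RK4 with dt=0.01: 343 steps to T=3.43. Trajectory (selected grid times):
t=0.00: A=35.31 E=13.88 B=48.31 Q=37.23 P=18.95
t=0.38: A=61.79 E=0.00 B=46.84 Q=18.43 P=0.15
t=0.76: A=61.89 E=0.00 B=46.93 Q=18.28 P=0.00
t=1.14: A=61.89 E=0.00 B=46.94 Q=18.28 P=0.00
t=1.52: A=61.89 E=0.00 B=46.94 Q=18.28 P=0.00
t=1.91: A=61.89 E=0.00 B=46.94 Q=18.28 P=0.00
t=2.29: A=61.89 E=0.00 B=46.94 Q=18.28 P=0.00
t=2.67: A=61.89 E=0.00 B=46.94 Q=18.28 P=0.00
t=3.05: A=61.89 E=0.00 B=46.94 Q=18.28 P=0.00
t=3.43: A=61.89 E=0.00 B=46.94 Q=18.28 P=0.00
Rates at T: R1=0.0000, R2=0.0000, R3=0.0000
dx/dt at T (Σ net stoichiometry × rate): A=+0.0000, E=-0.0000, B=+0.0000, Q=-0.0000, P=-0.0000
Largest |dx/dt| is |-0.0000| (Q) < 0.05 → steady.

Steady state at T: yes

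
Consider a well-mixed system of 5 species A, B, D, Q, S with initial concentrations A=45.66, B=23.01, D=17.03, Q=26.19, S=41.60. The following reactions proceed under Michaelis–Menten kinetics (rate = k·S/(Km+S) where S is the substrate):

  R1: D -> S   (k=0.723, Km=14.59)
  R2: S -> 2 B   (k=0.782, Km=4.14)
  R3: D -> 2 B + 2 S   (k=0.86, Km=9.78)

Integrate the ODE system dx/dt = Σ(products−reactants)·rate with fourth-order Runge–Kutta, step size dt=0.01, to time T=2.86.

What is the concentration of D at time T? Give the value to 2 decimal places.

RK4 with dt=0.01: 286 steps to T=2.86. Trajectory (selected grid times):
t=0.00: A=45.66 B=23.01 D=17.03 Q=26.19 S=41.60
t=0.32: A=45.66 B=23.81 D=16.73 Q=26.19 S=41.84
t=0.64: A=45.66 B=24.62 D=16.44 Q=26.19 S=42.09
t=0.95: A=45.66 B=25.39 D=16.15 Q=26.19 S=42.32
t=1.27: A=45.66 B=26.19 D=15.86 Q=26.19 S=42.55
t=1.59: A=45.66 B=26.98 D=15.57 Q=26.19 S=42.78
t=1.91: A=45.66 B=27.78 D=15.28 Q=26.19 S=43.01
t=2.22: A=45.66 B=28.54 D=15.01 Q=26.19 S=43.23
t=2.54: A=45.66 B=29.33 D=14.72 Q=26.19 S=43.45
t=2.86: A=45.66 B=30.12 D=14.44 Q=26.19 S=43.66
Read off D at T=2.86: 14.44

D at T = 14.44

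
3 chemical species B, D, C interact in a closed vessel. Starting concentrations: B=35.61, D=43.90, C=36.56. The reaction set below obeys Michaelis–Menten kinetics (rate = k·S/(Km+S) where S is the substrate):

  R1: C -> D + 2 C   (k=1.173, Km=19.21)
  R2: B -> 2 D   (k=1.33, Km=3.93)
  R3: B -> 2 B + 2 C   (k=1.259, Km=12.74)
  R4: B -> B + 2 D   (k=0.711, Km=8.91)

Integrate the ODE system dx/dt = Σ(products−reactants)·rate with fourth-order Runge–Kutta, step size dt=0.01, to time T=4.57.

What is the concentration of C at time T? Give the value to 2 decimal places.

C at T = 48.68

RK4 with dt=0.01: 457 steps to T=4.57. Trajectory (selected grid times):
t=0.00: B=35.61 D=43.90 C=36.56
t=0.51: B=35.47 D=46.10 C=37.90
t=1.02: B=35.33 D=48.30 C=39.24
t=1.52: B=35.20 D=50.46 C=40.56
t=2.03: B=35.06 D=52.66 C=41.91
t=2.54: B=34.92 D=54.87 C=43.27
t=3.05: B=34.78 D=57.09 C=44.63
t=3.55: B=34.64 D=59.26 C=45.96
t=4.06: B=34.50 D=61.48 C=47.32
t=4.57: B=34.36 D=63.70 C=48.68
Read off C at T=4.57: 48.68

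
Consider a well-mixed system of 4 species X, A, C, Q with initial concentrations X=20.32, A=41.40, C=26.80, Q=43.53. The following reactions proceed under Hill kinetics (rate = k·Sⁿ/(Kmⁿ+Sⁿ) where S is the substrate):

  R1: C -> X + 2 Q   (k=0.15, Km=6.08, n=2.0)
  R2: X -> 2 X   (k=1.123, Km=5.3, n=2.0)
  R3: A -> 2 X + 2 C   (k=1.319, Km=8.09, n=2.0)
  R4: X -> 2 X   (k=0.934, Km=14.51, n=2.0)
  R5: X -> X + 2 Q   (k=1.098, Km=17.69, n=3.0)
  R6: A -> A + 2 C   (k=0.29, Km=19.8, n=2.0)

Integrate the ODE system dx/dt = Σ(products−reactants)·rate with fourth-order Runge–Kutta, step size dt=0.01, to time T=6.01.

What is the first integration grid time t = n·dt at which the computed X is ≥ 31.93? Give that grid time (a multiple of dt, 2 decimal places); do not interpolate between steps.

RK4 with dt=0.01: 601 steps to T=6.01. Trajectory (selected grid times):
t=0.00: X=20.32 A=41.40 C=26.80 Q=43.53
t=0.67: X=23.26 A=40.55 C=28.72 Q=44.68
t=1.34: X=26.24 A=39.70 C=30.63 Q=45.95
t=2.00: X=29.20 A=38.87 C=32.51 Q=47.29
t=2.60: X=31.92 A=38.11 C=34.22 Q=48.57
t=2.61: X=31.96 A=38.09 C=34.25 Q=48.59
t=2.67: X=32.24 A=38.02 C=34.42 Q=48.72
t=3.34: X=35.29 A=37.17 C=36.31 Q=50.20
t=4.01: X=38.35 A=36.33 C=38.20 Q=51.72
t=4.67: X=41.37 A=35.50 C=40.06 Q=53.24
t=5.34: X=44.45 A=34.66 C=41.93 Q=54.82
t=6.01: X=47.54 A=33.83 C=43.80 Q=56.40
X(2.60)=31.918 < 31.93 but X(2.61)=31.964 ≥ 31.93, so the first grid time is t=2.61.

Threshold first reached at t = 2.61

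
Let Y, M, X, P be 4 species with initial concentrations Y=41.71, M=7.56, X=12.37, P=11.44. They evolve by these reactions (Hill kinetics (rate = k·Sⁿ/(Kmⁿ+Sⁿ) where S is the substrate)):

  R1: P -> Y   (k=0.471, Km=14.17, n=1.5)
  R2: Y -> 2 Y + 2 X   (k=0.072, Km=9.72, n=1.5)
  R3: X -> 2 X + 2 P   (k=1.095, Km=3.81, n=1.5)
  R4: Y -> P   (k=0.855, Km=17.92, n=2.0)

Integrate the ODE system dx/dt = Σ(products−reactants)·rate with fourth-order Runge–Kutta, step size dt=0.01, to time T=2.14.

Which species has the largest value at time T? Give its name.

Dominant species at T: Y

RK4 with dt=0.01: 214 steps to T=2.14. Trajectory (selected grid times):
t=0.00: Y=41.71 M=7.56 X=12.37 P=11.44
t=0.24: Y=41.60 M=7.56 X=12.63 P=12.01
t=0.48: Y=41.49 M=7.56 X=12.88 P=12.59
t=0.71: Y=41.39 M=7.56 X=13.13 P=13.14
t=0.95: Y=41.29 M=7.56 X=13.39 P=13.71
t=1.19: Y=41.19 M=7.56 X=13.65 P=14.29
t=1.43: Y=41.09 M=7.56 X=13.91 P=14.86
t=1.66: Y=41.00 M=7.56 X=14.16 P=15.41
t=1.90: Y=40.90 M=7.56 X=14.42 P=15.98
t=2.14: Y=40.81 M=7.56 X=14.68 P=16.56
At T=2.14: Y=40.81 M=7.56 X=14.68 P=16.56; the largest is Y.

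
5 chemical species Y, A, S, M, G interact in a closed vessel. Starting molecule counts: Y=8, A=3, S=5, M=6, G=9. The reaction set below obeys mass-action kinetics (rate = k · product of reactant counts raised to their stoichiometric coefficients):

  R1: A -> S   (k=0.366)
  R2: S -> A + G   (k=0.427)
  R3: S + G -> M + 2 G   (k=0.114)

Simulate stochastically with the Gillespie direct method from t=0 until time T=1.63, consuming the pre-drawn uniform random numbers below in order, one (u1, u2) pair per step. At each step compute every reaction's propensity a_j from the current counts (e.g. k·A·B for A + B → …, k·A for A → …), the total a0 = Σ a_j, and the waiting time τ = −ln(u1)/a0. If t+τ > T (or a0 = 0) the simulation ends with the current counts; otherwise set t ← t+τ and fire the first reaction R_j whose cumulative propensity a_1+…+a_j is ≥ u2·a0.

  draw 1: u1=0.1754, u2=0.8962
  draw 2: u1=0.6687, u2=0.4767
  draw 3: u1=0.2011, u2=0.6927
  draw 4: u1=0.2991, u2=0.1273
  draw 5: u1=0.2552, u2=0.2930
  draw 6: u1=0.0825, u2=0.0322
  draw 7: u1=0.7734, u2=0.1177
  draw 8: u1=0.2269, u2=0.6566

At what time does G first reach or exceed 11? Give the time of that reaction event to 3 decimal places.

t=0.000: Y=8 A=3 S=5 M=6 G=9
Draw 1: a1=1.098, a2=2.135, a3=5.130, a0=8.363; τ=−ln(0.1754)/8.363=0.208 → t=0.208; u2·a0=0.8962·8.363=7.495; a1+a2=3.233 < 7.495 ≤ a1+…+a3=8.363 → R3 fires; Y=8 A=3 S=4 M=7 G=10
Draw 2: a1=1.098, a2=1.708, a3=4.560, a0=7.366; τ=−ln(0.6687)/7.366=0.055 → t=0.263; u2·a0=0.4767·7.366=3.511; a1+a2=2.806 < 3.511 ≤ a1+…+a3=7.366 → R3 fires; Y=8 A=3 S=3 M=8 G=11
Draw 3: a1=1.098, a2=1.281, a3=3.762, a0=6.141; τ=−ln(0.2011)/6.141=0.261 → t=0.524; u2·a0=0.6927·6.141=4.254; a1+a2=2.379 < 4.254 ≤ a1+…+a3=6.141 → R3 fires; Y=8 A=3 S=2 M=9 G=12
Draw 4: a1=1.098, a2=0.854, a3=2.736, a0=4.688; τ=−ln(0.2991)/4.688=0.257 → t=0.781; u2·a0=0.1273·4.688=0.597 ≤ a1=1.098 → R1 fires; Y=8 A=2 S=3 M=9 G=12
Draw 5: a1=0.732, a2=1.281, a3=4.104, a0=6.117; τ=−ln(0.2552)/6.117=0.223 → t=1.005; u2·a0=0.2930·6.117=1.792; a1=0.732 < 1.792 ≤ a1+a2=2.013 → R2 fires; Y=8 A=3 S=2 M=9 G=13
Draw 6: a1=1.098, a2=0.854, a3=2.964, a0=4.916; τ=−ln(0.0825)/4.916=0.508 → t=1.512; u2·a0=0.0322·4.916=0.158 ≤ a1=1.098 → R1 fires; Y=8 A=2 S=3 M=9 G=13
Draw 7: a1=0.732, a2=1.281, a3=4.446, a0=6.459; τ=−ln(0.7734)/6.459=0.040 → t=1.552; u2·a0=0.1177·6.459=0.760; a1=0.732 < 0.760 ≤ a1+a2=2.013 → R2 fires; Y=8 A=3 S=2 M=9 G=14
Draw 8: a1=1.098, a2=0.854, a3=3.192, a0=5.144; τ=−ln(0.2269)/5.144=0.288 → t=1.840 > T=1.63: stop.
G first becomes ≥ 11 when it reaches 11 at the event at t=0.263.

Threshold first reached at t = 0.263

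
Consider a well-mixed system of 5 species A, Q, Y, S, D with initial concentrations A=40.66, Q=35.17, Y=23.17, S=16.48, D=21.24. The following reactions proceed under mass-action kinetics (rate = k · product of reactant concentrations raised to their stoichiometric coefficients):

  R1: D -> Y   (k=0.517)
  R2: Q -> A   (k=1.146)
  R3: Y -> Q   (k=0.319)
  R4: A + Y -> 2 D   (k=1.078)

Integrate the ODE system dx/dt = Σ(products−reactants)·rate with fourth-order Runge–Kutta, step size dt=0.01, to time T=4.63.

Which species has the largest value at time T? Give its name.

Dominant species at T: D

RK4 with dt=0.01: 463 steps to T=4.63. Trajectory (selected grid times):
t=0.00: A=40.66 Q=35.17 Y=23.17 S=16.48 D=21.24
t=0.51: A=17.38 Q=19.93 Y=2.07 S=16.48 D=80.86
t=1.03: A=6.13 Q=11.41 Y=5.33 S=16.48 D=97.36
t=1.54: A=0.54 Q=7.79 Y=18.31 S=16.48 D=93.60
t=2.06: A=0.25 Q=7.61 Y=32.53 S=16.48 D=79.84
t=2.57: A=0.23 Q=8.89 Y=41.29 S=16.48 D=69.83
t=3.09: A=0.24 Q=10.42 Y=46.09 S=16.48 D=63.49
t=3.60: A=0.26 Q=11.65 Y=48.19 S=16.48 D=60.14
t=4.12: A=0.27 Q=12.50 Y=48.86 S=16.48 D=58.61
t=4.63: A=0.28 Q=12.99 Y=48.83 S=16.48 D=58.14
At T=4.63: A=0.28 Q=12.99 Y=48.83 S=16.48 D=58.14; the largest is D.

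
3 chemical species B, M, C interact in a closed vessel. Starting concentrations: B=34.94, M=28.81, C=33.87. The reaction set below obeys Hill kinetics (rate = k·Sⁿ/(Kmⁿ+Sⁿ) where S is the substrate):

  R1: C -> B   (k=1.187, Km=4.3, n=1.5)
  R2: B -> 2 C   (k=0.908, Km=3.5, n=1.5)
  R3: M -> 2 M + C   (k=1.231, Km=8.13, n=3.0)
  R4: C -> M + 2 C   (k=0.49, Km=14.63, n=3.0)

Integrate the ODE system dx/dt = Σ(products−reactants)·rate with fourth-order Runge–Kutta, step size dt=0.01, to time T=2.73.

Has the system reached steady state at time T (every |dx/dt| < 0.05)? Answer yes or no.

Steady state at T: no

RK4 with dt=0.01: 273 steps to T=2.73. Trajectory (selected grid times):
t=0.00: B=34.94 M=28.81 C=33.87
t=0.30: B=35.02 M=29.31 C=34.55
t=0.61: B=35.10 M=29.82 C=35.26
t=0.91: B=35.17 M=30.32 C=35.95
t=1.21: B=35.25 M=30.82 C=36.64
t=1.52: B=35.33 M=31.34 C=37.35
t=1.82: B=35.41 M=31.84 C=38.03
t=2.12: B=35.49 M=32.35 C=38.72
t=2.43: B=35.57 M=32.87 C=39.43
t=2.73: B=35.65 M=33.37 C=40.12
Rates at T: R1=1.1468, R2=0.8809, R3=1.2135, R4=0.4673
dx/dt at T (Σ net stoichiometry × rate): B=+0.2659, M=+1.6808, C=+2.2958
Largest |dx/dt| is |+2.2958| (C) ≥ 0.05 → not steady.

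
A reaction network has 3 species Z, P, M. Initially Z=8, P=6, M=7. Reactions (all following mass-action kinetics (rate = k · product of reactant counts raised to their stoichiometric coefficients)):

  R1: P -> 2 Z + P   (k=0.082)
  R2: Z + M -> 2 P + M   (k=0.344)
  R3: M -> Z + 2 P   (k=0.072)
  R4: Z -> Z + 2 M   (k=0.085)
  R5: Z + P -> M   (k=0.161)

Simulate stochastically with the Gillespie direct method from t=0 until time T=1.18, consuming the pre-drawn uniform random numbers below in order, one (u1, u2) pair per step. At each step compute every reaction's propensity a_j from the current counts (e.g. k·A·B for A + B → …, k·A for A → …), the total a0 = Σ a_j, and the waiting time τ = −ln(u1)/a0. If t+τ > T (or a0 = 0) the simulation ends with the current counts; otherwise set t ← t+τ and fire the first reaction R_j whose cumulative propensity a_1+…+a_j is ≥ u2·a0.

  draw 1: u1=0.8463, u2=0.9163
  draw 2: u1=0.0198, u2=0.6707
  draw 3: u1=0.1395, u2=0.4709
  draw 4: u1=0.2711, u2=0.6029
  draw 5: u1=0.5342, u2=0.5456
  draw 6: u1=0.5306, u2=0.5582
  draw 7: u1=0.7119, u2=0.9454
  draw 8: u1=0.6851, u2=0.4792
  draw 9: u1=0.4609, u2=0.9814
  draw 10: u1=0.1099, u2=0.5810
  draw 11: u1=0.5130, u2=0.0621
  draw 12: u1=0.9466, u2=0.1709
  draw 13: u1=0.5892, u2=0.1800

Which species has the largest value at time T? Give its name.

t=0.000: Z=8 P=6 M=7
Draw 1: a1=0.492, a2=19.264, a3=0.504, a4=0.680, a5=7.728, a0=28.668; τ=−ln(0.8463)/28.668=0.006 → t=0.006; u2·a0=0.9163·28.668=26.268; a1+…+a4=20.940 < 26.268 ≤ a1+…+a5=28.668 → R5 fires; Z=7 P=5 M=8
Draw 2: a1=0.410, a2=19.264, a3=0.576, a4=0.595, a5=5.635, a0=26.480; τ=−ln(0.0198)/26.480=0.148 → t=0.154; u2·a0=0.6707·26.480=17.760; a1=0.410 < 17.760 ≤ a1+a2=19.674 → R2 fires; Z=6 P=7 M=8
Draw 3: a1=0.574, a2=16.512, a3=0.576, a4=0.510, a5=6.762, a0=24.934; τ=−ln(0.1395)/24.934=0.079 → t=0.233; u2·a0=0.4709·24.934=11.741; a1=0.574 < 11.741 ≤ a1+a2=17.086 → R2 fires; Z=5 P=9 M=8
Draw 4: a1=0.738, a2=13.760, a3=0.576, a4=0.425, a5=7.245, a0=22.744; τ=−ln(0.2711)/22.744=0.057 → t=0.290; u2·a0=0.6029·22.744=13.712; a1=0.738 < 13.712 ≤ a1+a2=14.498 → R2 fires; Z=4 P=11 M=8
Draw 5: a1=0.902, a2=11.008, a3=0.576, a4=0.340, a5=7.084, a0=19.910; τ=−ln(0.5342)/19.910=0.031 → t=0.322; u2·a0=0.5456·19.910=10.863; a1=0.902 < 10.863 ≤ a1+a2=11.910 → R2 fires; Z=3 P=13 M=8
Draw 6: a1=1.066, a2=8.256, a3=0.576, a4=0.255, a5=6.279, a0=16.432; τ=−ln(0.5306)/16.432=0.039 → t=0.360; u2·a0=0.5582·16.432=9.172; a1=1.066 < 9.172 ≤ a1+a2=9.322 → R2 fires; Z=2 P=15 M=8
Draw 7: a1=1.230, a2=5.504, a3=0.576, a4=0.170, a5=4.830, a0=12.310; τ=−ln(0.7119)/12.310=0.028 → t=0.388; u2·a0=0.9454·12.310=11.638; a1+…+a4=7.480 < 11.638 ≤ a1+…+a5=12.310 → R5 fires; Z=1 P=14 M=9
Draw 8: a1=1.148, a2=3.096, a3=0.648, a4=0.085, a5=2.254, a0=7.231; τ=−ln(0.6851)/7.231=0.052 → t=0.440; u2·a0=0.4792·7.231=3.465; a1=1.148 < 3.465 ≤ a1+a2=4.244 → R2 fires; Z=0 P=16 M=9
Draw 9: a1=1.312, a2=0.000, a3=0.648, a4=0.000, a5=0.000, a0=1.960; τ=−ln(0.4609)/1.960=0.395 → t=0.835; u2·a0=0.9814·1.960=1.924; a1+a2=1.312 < 1.924 ≤ a1+…+a3=1.960 → R3 fires; Z=1 P=18 M=8
Draw 10: a1=1.476, a2=2.752, a3=0.576, a4=0.085, a5=2.898, a0=7.787; τ=−ln(0.1099)/7.787=0.284 → t=1.119; u2·a0=0.5810·7.787=4.524; a1+a2=4.228 < 4.524 ≤ a1+…+a3=4.804 → R3 fires; Z=2 P=20 M=7
Draw 11: a1=1.640, a2=4.816, a3=0.504, a4=0.170, a5=6.440, a0=13.570; τ=−ln(0.5130)/13.570=0.049 → t=1.168; u2·a0=0.0621·13.570=0.843 ≤ a1=1.640 → R1 fires; Z=4 P=20 M=7
Draw 12: a1=1.640, a2=9.632, a3=0.504, a4=0.340, a5=12.880, a0=24.996; τ=−ln(0.9466)/24.996=0.002 → t=1.170; u2·a0=0.1709·24.996=4.272; a1=1.640 < 4.272 ≤ a1+a2=11.272 → R2 fires; Z=3 P=22 M=7
Draw 13: a1=1.804, a2=7.224, a3=0.504, a4=0.255, a5=10.626, a0=20.413; τ=−ln(0.5892)/20.413=0.026 → t=1.196 > T=1.18: stop.
At T=1.18: Z=3 P=22 M=7; the largest is P.

Dominant species at T: P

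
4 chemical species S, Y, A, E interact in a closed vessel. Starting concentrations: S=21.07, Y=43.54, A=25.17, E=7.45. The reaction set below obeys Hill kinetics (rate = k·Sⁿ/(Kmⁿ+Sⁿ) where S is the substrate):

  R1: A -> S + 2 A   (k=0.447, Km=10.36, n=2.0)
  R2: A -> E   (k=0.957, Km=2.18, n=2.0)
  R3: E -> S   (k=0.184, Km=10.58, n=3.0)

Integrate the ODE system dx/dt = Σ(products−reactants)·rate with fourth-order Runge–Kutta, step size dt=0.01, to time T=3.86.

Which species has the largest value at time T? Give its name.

RK4 with dt=0.01: 386 steps to T=3.86. Trajectory (selected grid times):
t=0.00: S=21.07 Y=43.54 A=25.17 E=7.45
t=0.43: S=21.26 Y=43.54 A=24.93 E=7.84
t=0.86: S=21.44 Y=43.54 A=24.68 E=8.22
t=1.29: S=21.63 Y=43.54 A=24.44 E=8.60
t=1.72: S=21.82 Y=43.54 A=24.19 E=8.98
t=2.14: S=22.01 Y=43.54 A=23.95 E=9.35
t=2.57: S=22.21 Y=43.54 A=23.70 E=9.73
t=3.00: S=22.41 Y=43.54 A=23.46 E=10.10
t=3.43: S=22.60 Y=43.54 A=23.21 E=10.47
t=3.86: S=22.80 Y=43.54 A=22.96 E=10.84
At T=3.86: S=22.80 Y=43.54 A=22.96 E=10.84; the largest is Y.

Dominant species at T: Y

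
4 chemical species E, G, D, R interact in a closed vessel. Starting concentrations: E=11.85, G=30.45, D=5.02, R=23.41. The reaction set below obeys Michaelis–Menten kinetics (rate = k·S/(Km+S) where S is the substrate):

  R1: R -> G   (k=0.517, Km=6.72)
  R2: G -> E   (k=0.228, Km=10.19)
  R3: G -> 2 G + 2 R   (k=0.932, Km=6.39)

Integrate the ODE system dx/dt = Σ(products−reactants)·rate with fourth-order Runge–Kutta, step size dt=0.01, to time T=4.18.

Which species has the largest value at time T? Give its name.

Dominant species at T: G

RK4 with dt=0.01: 418 steps to T=4.18. Trajectory (selected grid times):
t=0.00: E=11.85 G=30.45 D=5.02 R=23.41
t=0.46: E=11.93 G=30.91 D=5.02 R=23.93
t=0.93: E=12.01 G=31.38 D=5.02 R=24.47
t=1.39: E=12.09 G=31.85 D=5.02 R=25.00
t=1.86: E=12.17 G=32.32 D=5.02 R=25.54
t=2.32: E=12.25 G=32.79 D=5.02 R=26.06
t=2.79: E=12.33 G=33.27 D=5.02 R=26.60
t=3.25: E=12.41 G=33.74 D=5.02 R=27.13
t=3.72: E=12.49 G=34.22 D=5.02 R=27.68
t=4.18: E=12.58 G=34.69 D=5.02 R=28.21
At T=4.18: E=12.58 G=34.69 D=5.02 R=28.21; the largest is G.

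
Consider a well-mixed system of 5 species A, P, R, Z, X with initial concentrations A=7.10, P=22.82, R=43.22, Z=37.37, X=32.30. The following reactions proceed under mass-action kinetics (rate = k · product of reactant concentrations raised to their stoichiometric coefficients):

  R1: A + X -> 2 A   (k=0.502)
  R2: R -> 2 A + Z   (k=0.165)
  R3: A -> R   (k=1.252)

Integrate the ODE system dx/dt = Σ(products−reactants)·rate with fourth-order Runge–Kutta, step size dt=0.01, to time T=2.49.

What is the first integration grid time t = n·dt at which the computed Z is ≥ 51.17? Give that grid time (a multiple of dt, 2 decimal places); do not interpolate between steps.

RK4 with dt=0.01: 249 steps to T=2.49. Trajectory (selected grid times):
t=0.00: A=7.10 P=22.82 R=43.22 Z=37.37 X=32.30
t=0.28: A=33.77 P=22.82 R=50.09 Z=39.49 X=0.88
t=0.55: A=28.88 P=22.82 R=58.27 Z=41.91 X=0.01
t=0.83: A=25.17 P=22.82 R=64.84 Z=44.76 X=0.00
t=1.11: A=23.01 P=22.82 R=70.12 Z=47.88 X=0.00
t=1.38: A=21.89 P=22.82 R=74.47 Z=51.10 X=0.00
t=1.39: A=21.86 P=22.82 R=74.62 Z=51.23 X=0.00
t=1.66: A=21.39 P=22.82 R=78.50 Z=54.64 X=0.00
t=1.94: A=21.34 P=22.82 R=82.27 Z=58.35 X=0.00
t=2.21: A=21.58 P=22.82 R=85.77 Z=62.10 X=0.00
t=2.49: A=22.03 P=22.82 R=89.36 Z=66.14 X=0.00
Z(1.38)=51.104 < 51.17 but Z(1.39)=51.227 ≥ 51.17, so the first grid time is t=1.39.

Threshold first reached at t = 1.39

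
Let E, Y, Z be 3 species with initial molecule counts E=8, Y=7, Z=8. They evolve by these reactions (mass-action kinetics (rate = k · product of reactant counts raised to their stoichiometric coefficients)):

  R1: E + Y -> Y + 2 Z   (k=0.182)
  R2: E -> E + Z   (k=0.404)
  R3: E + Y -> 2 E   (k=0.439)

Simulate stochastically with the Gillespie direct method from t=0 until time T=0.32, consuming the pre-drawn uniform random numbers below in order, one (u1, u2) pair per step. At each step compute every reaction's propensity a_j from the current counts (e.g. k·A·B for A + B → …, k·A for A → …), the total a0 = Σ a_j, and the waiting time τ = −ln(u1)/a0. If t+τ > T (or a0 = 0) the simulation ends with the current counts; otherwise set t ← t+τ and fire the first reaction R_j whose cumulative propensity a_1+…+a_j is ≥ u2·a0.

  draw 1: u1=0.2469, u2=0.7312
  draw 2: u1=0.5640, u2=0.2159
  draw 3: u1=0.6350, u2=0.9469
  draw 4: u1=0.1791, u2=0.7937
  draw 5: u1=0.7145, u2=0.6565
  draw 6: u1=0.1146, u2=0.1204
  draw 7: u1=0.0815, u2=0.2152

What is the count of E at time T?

E at T = 10

t=0.000: E=8 Y=7 Z=8
Draw 1: a1=10.192, a2=3.232, a3=24.584, a0=38.008; τ=−ln(0.2469)/38.008=0.037 → t=0.037; u2·a0=0.7312·38.008=27.791; a1+a2=13.424 < 27.791 ≤ a1+…+a3=38.008 → R3 fires; E=9 Y=6 Z=8
Draw 2: a1=9.828, a2=3.636, a3=23.706, a0=37.170; τ=−ln(0.5640)/37.170=0.015 → t=0.052; u2·a0=0.2159·37.170=8.025 ≤ a1=9.828 → R1 fires; E=8 Y=6 Z=10
Draw 3: a1=8.736, a2=3.232, a3=21.072, a0=33.040; τ=−ln(0.6350)/33.040=0.014 → t=0.066; u2·a0=0.9469·33.040=31.286; a1+a2=11.968 < 31.286 ≤ a1+…+a3=33.040 → R3 fires; E=9 Y=5 Z=10
Draw 4: a1=8.190, a2=3.636, a3=19.755, a0=31.581; τ=−ln(0.1791)/31.581=0.054 → t=0.120; u2·a0=0.7937·31.581=25.066; a1+a2=11.826 < 25.066 ≤ a1+…+a3=31.581 → R3 fires; E=10 Y=4 Z=10
Draw 5: a1=7.280, a2=4.040, a3=17.560, a0=28.880; τ=−ln(0.7145)/28.880=0.012 → t=0.132; u2·a0=0.6565·28.880=18.960; a1+a2=11.320 < 18.960 ≤ a1+…+a3=28.880 → R3 fires; E=11 Y=3 Z=10
Draw 6: a1=6.006, a2=4.444, a3=14.487, a0=24.937; τ=−ln(0.1146)/24.937=0.087 → t=0.219; u2·a0=0.1204·24.937=3.002 ≤ a1=6.006 → R1 fires; E=10 Y=3 Z=12
Draw 7: a1=5.460, a2=4.040, a3=13.170, a0=22.670; τ=−ln(0.0815)/22.670=0.111 → t=0.330 > T=0.32: stop.
Read off E at T=0.32: 10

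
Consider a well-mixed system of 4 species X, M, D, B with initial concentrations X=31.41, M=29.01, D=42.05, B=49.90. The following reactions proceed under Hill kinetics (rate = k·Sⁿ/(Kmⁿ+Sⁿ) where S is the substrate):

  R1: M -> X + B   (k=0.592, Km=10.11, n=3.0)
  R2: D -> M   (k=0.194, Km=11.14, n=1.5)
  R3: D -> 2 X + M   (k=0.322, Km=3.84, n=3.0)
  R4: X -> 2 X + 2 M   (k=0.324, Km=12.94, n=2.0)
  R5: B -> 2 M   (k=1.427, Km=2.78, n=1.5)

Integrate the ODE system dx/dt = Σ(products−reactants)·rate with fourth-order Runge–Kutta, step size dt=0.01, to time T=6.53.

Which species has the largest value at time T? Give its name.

RK4 with dt=0.01: 653 steps to T=6.53. Trajectory (selected grid times):
t=0.00: X=31.41 M=29.01 D=42.05 B=49.90
t=0.73: X=32.50 M=31.42 D=41.69 B=49.29
t=1.45: X=33.58 M=33.79 D=41.34 B=48.69
t=2.18: X=34.68 M=36.19 D=40.98 B=48.08
t=2.90: X=35.76 M=38.57 D=40.62 B=47.49
t=3.63: X=36.87 M=40.97 D=40.26 B=46.89
t=4.35: X=37.96 M=43.35 D=39.91 B=46.29
t=5.08: X=39.07 M=45.76 D=39.55 B=45.69
t=5.80: X=40.17 M=48.14 D=39.20 B=45.10
t=6.53: X=41.28 M=50.55 D=38.84 B=44.51
At T=6.53: X=41.28 M=50.55 D=38.84 B=44.51; the largest is M.

Dominant species at T: M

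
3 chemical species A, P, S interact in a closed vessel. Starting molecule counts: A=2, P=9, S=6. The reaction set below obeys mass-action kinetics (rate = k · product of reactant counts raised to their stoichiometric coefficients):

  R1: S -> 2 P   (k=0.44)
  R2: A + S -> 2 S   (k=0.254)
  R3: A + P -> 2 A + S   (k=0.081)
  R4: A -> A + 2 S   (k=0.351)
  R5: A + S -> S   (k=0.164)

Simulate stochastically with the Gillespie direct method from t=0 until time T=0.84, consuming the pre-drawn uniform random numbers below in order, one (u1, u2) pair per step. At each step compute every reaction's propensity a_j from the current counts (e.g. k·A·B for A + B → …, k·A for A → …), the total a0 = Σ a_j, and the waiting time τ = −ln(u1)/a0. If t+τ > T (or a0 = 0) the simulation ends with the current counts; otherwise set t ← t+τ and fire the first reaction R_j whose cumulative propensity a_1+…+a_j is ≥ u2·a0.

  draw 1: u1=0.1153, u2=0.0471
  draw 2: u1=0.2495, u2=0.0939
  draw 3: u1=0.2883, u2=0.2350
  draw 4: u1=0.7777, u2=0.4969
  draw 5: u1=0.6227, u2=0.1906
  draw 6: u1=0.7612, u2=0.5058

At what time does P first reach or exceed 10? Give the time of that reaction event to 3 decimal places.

t=0.000: A=2 P=9 S=6
Draw 1: a1=2.640, a2=3.048, a3=1.458, a4=0.702, a5=1.968, a0=9.816; τ=−ln(0.1153)/9.816=0.220 → t=0.220; u2·a0=0.0471·9.816=0.462 ≤ a1=2.640 → R1 fires; A=2 P=11 S=5
Draw 2: a1=2.200, a2=2.540, a3=1.782, a4=0.702, a5=1.640, a0=8.864; τ=−ln(0.2495)/8.864=0.157 → t=0.377; u2·a0=0.0939·8.864=0.832 ≤ a1=2.200 → R1 fires; A=2 P=13 S=4
Draw 3: a1=1.760, a2=2.032, a3=2.106, a4=0.702, a5=1.312, a0=7.912; τ=−ln(0.2883)/7.912=0.157 → t=0.534; u2·a0=0.2350·7.912=1.859; a1=1.760 < 1.859 ≤ a1+a2=3.792 → R2 fires; A=1 P=13 S=5
Draw 4: a1=2.200, a2=1.270, a3=1.053, a4=0.351, a5=0.820, a0=5.694; τ=−ln(0.7777)/5.694=0.044 → t=0.578; u2·a0=0.4969·5.694=2.829; a1=2.200 < 2.829 ≤ a1+a2=3.470 → R2 fires; A=0 P=13 S=6
Draw 5: a1=2.640, a2=0.000, a3=0.000, a4=0.000, a5=0.000, a0=2.640; τ=−ln(0.6227)/2.640=0.179 → t=0.757; u2·a0=0.1906·2.640=0.503 ≤ a1=2.640 → R1 fires; A=0 P=15 S=5
Draw 6: a1=2.200, a2=0.000, a3=0.000, a4=0.000, a5=0.000, a0=2.200; τ=−ln(0.7612)/2.200=0.124 → t=0.882 > T=0.84: stop.
P first becomes ≥ 10 when it reaches 11 at the event at t=0.220.

Threshold first reached at t = 0.220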